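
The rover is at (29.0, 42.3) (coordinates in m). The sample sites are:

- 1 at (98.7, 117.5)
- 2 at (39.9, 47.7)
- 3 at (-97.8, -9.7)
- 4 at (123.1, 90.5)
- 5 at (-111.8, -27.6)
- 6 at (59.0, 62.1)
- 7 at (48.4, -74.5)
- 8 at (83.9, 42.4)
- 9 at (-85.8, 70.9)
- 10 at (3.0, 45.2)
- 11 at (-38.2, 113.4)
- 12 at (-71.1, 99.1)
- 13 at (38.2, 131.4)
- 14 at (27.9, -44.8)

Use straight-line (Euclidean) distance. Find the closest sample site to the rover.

2

Distances from (29.0, 42.3):
1: √((69.7)² + (75.2)²) = √(4858.090 + 5655.040) = 102.5 m
2: √((10.9)² + (5.4)²) = √(118.810 + 29.160) = 12.2 m
3: √((-126.8)² + (-52.0)²) = √(16078.240 + 2704.000) = 137.0 m
4: √((94.1)² + (48.2)²) = √(8854.810 + 2323.240) = 105.7 m
5: √((-140.8)² + (-69.9)²) = √(19824.640 + 4886.010) = 157.2 m
6: √((30.0)² + (19.8)²) = √(900.000 + 392.040) = 35.9 m
7: √((19.4)² + (-116.8)²) = √(376.360 + 13642.240) = 118.4 m
8: √((54.9)² + (0.1)²) = √(3014.010 + 0.010) = 54.9 m
9: √((-114.8)² + (28.6)²) = √(13179.040 + 817.960) = 118.3 m
10: √((-26.0)² + (2.9)²) = √(676.000 + 8.410) = 26.2 m
11: √((-67.2)² + (71.1)²) = √(4515.840 + 5055.210) = 97.8 m
12: √((-100.1)² + (56.8)²) = √(10020.010 + 3226.240) = 115.1 m
13: √((9.2)² + (89.1)²) = √(84.640 + 7938.810) = 89.6 m
14: √((-1.1)² + (-87.1)²) = √(1.210 + 7586.410) = 87.1 m
Minimum: 2 at 12.2 m.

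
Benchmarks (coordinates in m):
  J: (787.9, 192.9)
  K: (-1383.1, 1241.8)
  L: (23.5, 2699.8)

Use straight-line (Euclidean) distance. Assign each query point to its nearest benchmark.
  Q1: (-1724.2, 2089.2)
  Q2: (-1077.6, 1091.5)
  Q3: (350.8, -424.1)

Q1 at (-1724.2, 2089.2):
  J: 3147.5 m
  K: 913.5 m
  L: 1851.3 m
  → nearest: K (913.5 m)
Q2 at (-1077.6, 1091.5):
  J: 2070.6 m
  K: 340.5 m
  L: 1949.1 m
  → nearest: K (340.5 m)
Q3 at (350.8, -424.1):
  J: 756.1 m
  K: 2404.5 m
  L: 3141.0 m
  → nearest: J (756.1 m)

Q1→K; Q2→K; Q3→J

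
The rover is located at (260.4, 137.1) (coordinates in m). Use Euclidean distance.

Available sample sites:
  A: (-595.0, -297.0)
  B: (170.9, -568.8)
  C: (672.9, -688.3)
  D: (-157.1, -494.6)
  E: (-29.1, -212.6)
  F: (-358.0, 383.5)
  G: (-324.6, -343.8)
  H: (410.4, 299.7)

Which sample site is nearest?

H

Distances from (260.4, 137.1):
A: √((-855.4)² + (-434.1)²) = √(731709.160 + 188442.810) = 959.2 m
B: √((-89.5)² + (-705.9)²) = √(8010.250 + 498294.810) = 711.6 m
C: √((412.5)² + (-825.4)²) = √(170156.250 + 681285.160) = 922.7 m
D: √((-417.5)² + (-631.7)²) = √(174306.250 + 399044.890) = 757.2 m
E: √((-289.5)² + (-349.7)²) = √(83810.250 + 122290.090) = 454.0 m
F: √((-618.4)² + (246.4)²) = √(382418.560 + 60712.960) = 665.7 m
G: √((-585.0)² + (-480.9)²) = √(342225.000 + 231264.810) = 757.3 m
H: √((150.0)² + (162.6)²) = √(22500.000 + 26438.760) = 221.2 m
Minimum: H at 221.2 m.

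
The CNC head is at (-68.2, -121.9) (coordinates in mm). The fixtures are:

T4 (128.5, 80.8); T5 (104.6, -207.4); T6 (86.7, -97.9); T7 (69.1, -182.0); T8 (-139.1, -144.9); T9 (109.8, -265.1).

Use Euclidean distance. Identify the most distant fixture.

Distances from (-68.2, -121.9):
T4: 282.5 mm
T5: 192.8 mm
T6: 156.7 mm
T7: 149.9 mm
T8: 74.5 mm
T9: 228.5 mm
Maximum: T4 at 282.5 mm.

T4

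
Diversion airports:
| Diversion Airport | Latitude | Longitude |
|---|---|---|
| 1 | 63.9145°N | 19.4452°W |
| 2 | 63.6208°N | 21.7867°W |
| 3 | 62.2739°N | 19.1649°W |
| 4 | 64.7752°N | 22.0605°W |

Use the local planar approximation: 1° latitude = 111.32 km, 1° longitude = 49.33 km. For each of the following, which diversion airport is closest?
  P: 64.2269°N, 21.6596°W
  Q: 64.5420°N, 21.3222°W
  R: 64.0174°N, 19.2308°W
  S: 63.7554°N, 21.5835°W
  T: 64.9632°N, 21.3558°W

P at 64.2269°N, 21.6596°W:
  1: 114.6385 km
  2: 67.7617 km
  3: 249.8217 km
  4: 64.1607 km
  → nearest: 4 (64.1607 km)
Q at 64.5420°N, 21.3222°W:
  1: 115.9864 km
  2: 105.0768 km
  3: 273.9959 km
  4: 44.7253 km
  → nearest: 4 (44.7253 km)
R at 64.0174°N, 19.2308°W:
  1: 15.5908 km
  2: 133.5889 km
  3: 194.1136 km
  4: 163.0995 km
  → nearest: 1 (15.5908 km)
S at 63.7554°N, 21.5835°W:
  1: 106.9589 km
  2: 18.0274 km
  3: 203.5524 km
  4: 115.9371 km
  → nearest: 2 (18.0274 km)
T at 64.9632°N, 21.3558°W:
  1: 150.0386 km
  2: 150.9402 km
  3: 318.2841 km
  4: 40.5764 km
  → nearest: 4 (40.5764 km)

P→4; Q→4; R→1; S→2; T→4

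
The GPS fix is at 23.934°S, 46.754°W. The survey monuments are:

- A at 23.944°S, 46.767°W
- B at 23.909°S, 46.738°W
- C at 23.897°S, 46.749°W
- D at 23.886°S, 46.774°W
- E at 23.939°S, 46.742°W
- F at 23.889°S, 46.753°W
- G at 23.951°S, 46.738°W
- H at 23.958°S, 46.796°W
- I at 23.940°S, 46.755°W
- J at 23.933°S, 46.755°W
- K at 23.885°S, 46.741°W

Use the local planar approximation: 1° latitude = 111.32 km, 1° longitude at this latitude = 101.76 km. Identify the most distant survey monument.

D

Distances from 23.934°S, 46.754°W:
A: 1.729 km
B: 3.224 km
C: 4.150 km
D: 5.718 km
E: 1.342 km
F: 5.010 km
G: 2.496 km
H: 5.040 km
I: 0.676 km
J: 0.151 km
K: 5.613 km
Maximum: D at 5.718 km.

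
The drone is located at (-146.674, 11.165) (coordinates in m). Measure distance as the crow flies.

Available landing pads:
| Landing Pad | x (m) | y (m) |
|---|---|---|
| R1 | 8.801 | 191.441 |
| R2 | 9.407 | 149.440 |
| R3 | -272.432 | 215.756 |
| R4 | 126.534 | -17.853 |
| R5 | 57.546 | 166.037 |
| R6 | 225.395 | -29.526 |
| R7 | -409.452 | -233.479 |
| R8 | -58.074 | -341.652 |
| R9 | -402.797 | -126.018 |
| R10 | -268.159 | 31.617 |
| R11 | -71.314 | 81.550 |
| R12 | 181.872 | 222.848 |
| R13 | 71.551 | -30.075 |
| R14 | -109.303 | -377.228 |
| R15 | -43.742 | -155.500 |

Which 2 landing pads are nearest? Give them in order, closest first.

Distances from (-146.674, 11.165):
R1: √((155.475)² + (180.276)²) = √(24172.47562 + 32499.43618) = 238.059 m
R2: √((156.081)² + (138.275)²) = √(24361.27856 + 19119.97563) = 208.522 m
R3: √((-125.758)² + (204.591)²) = √(15815.07456 + 41857.47728) = 240.151 m
R4: √((273.208)² + (-29.018)²) = √(74642.61126 + 842.04432) = 274.745 m
R5: √((204.220)² + (154.872)²) = √(41705.80840 + 23985.33638) = 256.303 m
R6: √((372.069)² + (-40.691)²) = √(138435.34076 + 1655.75748) = 374.287 m
R7: √((-262.778)² + (-244.644)²) = √(69052.27728 + 59850.68674) = 359.031 m
R8: √((88.600)² + (-352.817)²) = √(7849.96000 + 124479.83549) = 363.772 m
R9: √((-256.123)² + (-137.183)²) = √(65598.99113 + 18819.17549) = 290.548 m
R10: √((-121.485)² + (20.452)²) = √(14758.60522 + 418.28430) = 123.195 m
R11: √((75.360)² + (70.385)²) = √(5679.12960 + 4954.04822) = 103.117 m
R12: √((328.546)² + (211.683)²) = √(107942.47412 + 44809.69249) = 390.835 m
R13: √((218.225)² + (-41.240)²) = √(47622.15063 + 1700.73760) = 222.088 m
R14: √((37.371)² + (-388.393)²) = √(1396.59164 + 150849.12245) = 390.187 m
R15: √((102.932)² + (-166.665)²) = √(10594.99662 + 27777.22222) = 195.888 m
Sorted: R11 (103.117 m) < R10 (123.195 m) < R15 (195.888 m) < R2 (208.522 m) < …

R11, R10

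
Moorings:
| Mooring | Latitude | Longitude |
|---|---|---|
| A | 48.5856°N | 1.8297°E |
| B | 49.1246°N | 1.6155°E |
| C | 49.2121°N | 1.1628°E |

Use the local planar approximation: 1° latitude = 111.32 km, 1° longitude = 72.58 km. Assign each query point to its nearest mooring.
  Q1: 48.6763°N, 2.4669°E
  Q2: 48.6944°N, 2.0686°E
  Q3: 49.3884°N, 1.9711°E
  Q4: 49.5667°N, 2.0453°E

Q1→A; Q2→A; Q3→B; Q4→B

Q1 at 48.6763°N, 2.4669°E:
  A: √((-0.0907·111.32)² + (-0.6372·72.58)²) = √(101.943836 + 2138.875284) = 47.3373 km
  B: √((0.4483·111.32)² + (-0.8514·72.58)²) = √(2490.484671 + 3818.574072) = 79.4296 km
  C: √((0.5358·111.32)² + (-1.3041·72.58)²) = √(3557.556563 + 8958.921218) = 111.8771 km
  → nearest: A (47.3373 km)
Q2 at 48.6944°N, 2.0686°E:
  A: √((-0.1088·111.32)² + (-0.2389·72.58)²) = √(146.691242 + 300.653475) = 21.1505 km
  B: √((0.4302·111.32)² + (-0.4531·72.58)²) = √(2293.439074 + 1081.488864) = 58.0941 km
  C: √((0.5177·111.32)² + (-0.9058·72.58)²) = √(3321.258855 + 4322.137316) = 87.4265 km
  → nearest: A (21.1505 km)
Q3 at 49.3884°N, 1.9711°E:
  A: √((-0.8028·111.32)² + (-0.1414·72.58)²) = √(7986.585088 + 105.325310) = 89.9550 km
  B: √((-0.2638·111.32)² + (-0.3556·72.58)²) = √(862.374642 + 666.127606) = 39.0961 km
  C: √((-0.1763·111.32)² + (-0.8083·72.58)²) = √(385.168729 + 3441.748132) = 61.8621 km
  → nearest: B (39.0961 km)
Q4 at 49.5667°N, 2.0453°E:
  A: √((-0.9811·111.32)² + (-0.2156·72.58)²) = √(11928.146014 + 244.867665) = 110.3314 km
  B: √((-0.4421·111.32)² + (-0.4298·72.58)²) = √(2422.074097 + 973.120788) = 58.2683 km
  C: √((-0.3546·111.32)² + (-0.8825·72.58)²) = √(1558.202360 + 4102.639488) = 75.2386 km
  → nearest: B (58.2683 km)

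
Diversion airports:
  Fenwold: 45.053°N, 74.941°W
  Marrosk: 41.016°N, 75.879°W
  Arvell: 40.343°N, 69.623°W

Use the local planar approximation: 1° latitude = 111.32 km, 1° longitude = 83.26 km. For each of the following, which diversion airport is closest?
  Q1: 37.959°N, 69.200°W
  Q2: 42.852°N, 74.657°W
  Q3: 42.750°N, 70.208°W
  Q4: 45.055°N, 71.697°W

Q1 at 37.959°N, 69.200°W:
  Fenwold: √((7.094·111.32)² + (-5.741·83.26)²) = √(623632.53397 + 228479.85098) = 923.099 km
  Marrosk: √((3.057·111.32)² + (-6.679·83.26)²) = √(115807.65637 + 309240.02523) = 651.957 km
  Arvell: √((2.384·111.32)² + (-0.423·83.26)²) = √(70430.19608 + 1240.37655) = 267.714 km
  → nearest: Arvell (267.714 km)
Q2 at 42.852°N, 74.657°W:
  Fenwold: √((2.201·111.32)² + (-0.284·83.26)²) = √(60032.50703 + 559.12575) = 246.154 km
  Marrosk: √((-1.836·111.32)² + (-1.222·83.26)²) = √(41772.62325 + 10351.78456) = 228.308 km
  Arvell: √((-2.509·111.32)² + (5.034·83.26)²) = √(78009.54017 + 175670.66104) = 503.667 km
  → nearest: Marrosk (228.308 km)
Q3 at 42.750°N, 70.208°W:
  Fenwold: √((2.303·111.32)² + (-4.733·83.26)²) = √(65725.55639 + 155290.83388) = 470.124 km
  Marrosk: √((-1.734·111.32)² + (-5.671·83.26)²) = √(37260.14851 + 222942.11028) = 510.100 km
  Arvell: √((-2.407·111.32)² + (0.585·83.26)²) = √(71795.72342 + 2372.38159) = 272.338 km
  → nearest: Arvell (272.338 km)
Q4 at 45.055°N, 71.697°W:
  Fenwold: √((-0.002·111.32)² + (-3.244·83.26)²) = √(0.04957 + 72951.54671) = 270.096 km
  Marrosk: √((-4.039·111.32)² + (-4.182·83.26)²) = √(202159.47528 + 121238.58809) = 568.681 km
  Arvell: √((-4.712·111.32)² + (2.074·83.26)²) = √(275142.04375 + 29818.81065) = 552.233 km
  → nearest: Fenwold (270.096 km)

Q1→Arvell; Q2→Marrosk; Q3→Arvell; Q4→Fenwold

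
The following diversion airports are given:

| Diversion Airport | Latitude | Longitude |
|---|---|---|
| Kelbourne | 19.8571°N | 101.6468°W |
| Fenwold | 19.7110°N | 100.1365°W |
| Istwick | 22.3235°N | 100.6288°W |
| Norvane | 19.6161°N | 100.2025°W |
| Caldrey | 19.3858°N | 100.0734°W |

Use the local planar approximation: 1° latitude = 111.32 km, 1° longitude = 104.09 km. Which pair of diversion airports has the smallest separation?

Pairwise distances:
Fenwold–Norvane: 12.6016 km
Norvane–Caldrey: 28.9454 km
Fenwold–Caldrey: 36.7923 km
Kelbourne–Norvane: 152.7122 km
Kelbourne–Fenwold: 158.0462 km
Kelbourne–Caldrey: 171.9736 km
Kelbourne–Istwick: 294.2980 km
Fenwold–Istwick: 295.3036 km
Istwick–Norvane: 304.6368 km
Istwick–Caldrey: 332.0954 km
Closest pair: Fenwold–Norvane at 12.6016 km.

Fenwold and Norvane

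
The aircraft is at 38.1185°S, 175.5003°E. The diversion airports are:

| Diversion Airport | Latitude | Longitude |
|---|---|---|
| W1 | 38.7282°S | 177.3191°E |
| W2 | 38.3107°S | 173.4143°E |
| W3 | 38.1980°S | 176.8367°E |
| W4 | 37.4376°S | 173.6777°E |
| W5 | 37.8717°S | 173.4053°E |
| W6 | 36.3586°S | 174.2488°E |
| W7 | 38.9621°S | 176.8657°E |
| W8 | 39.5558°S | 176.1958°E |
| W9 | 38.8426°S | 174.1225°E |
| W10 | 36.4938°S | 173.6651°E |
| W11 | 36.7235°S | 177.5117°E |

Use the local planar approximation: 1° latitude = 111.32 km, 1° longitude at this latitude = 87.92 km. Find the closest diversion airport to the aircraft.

Distances from 38.1185°S, 175.5003°E:
W1: 173.7165 km
W2: 184.6449 km
W3: 117.8291 km
W4: 177.2657 km
W5: 186.2301 km
W6: 224.6966 km
W7: 152.4140 km
W8: 171.2869 km
W9: 145.5041 km
W10: 242.3737 km
W11: 235.3479 km
Minimum: W3 at 117.8291 km.

W3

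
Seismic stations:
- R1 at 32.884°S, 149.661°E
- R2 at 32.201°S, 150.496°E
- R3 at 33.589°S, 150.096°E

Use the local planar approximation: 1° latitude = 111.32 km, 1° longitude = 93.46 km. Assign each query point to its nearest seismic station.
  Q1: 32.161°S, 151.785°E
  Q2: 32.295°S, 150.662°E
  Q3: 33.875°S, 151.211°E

Q1→R2; Q2→R2; Q3→R3

Q1 at 32.161°S, 151.785°E:
  R1: √((-0.723·111.32)² + (-2.124·93.46)²) = √(6477.73220 + 39405.83896) = 214.205 km
  R2: √((-0.040·111.32)² + (-1.289·93.46)²) = √(19.82743 + 14513.00644) = 120.552 km
  R3: √((-1.428·111.32)² + (-1.689·93.46)²) = √(25269.85851 + 24917.86637) = 224.026 km
  → nearest: R2 (120.552 km)
Q2 at 32.295°S, 150.662°E:
  R1: √((-0.589·111.32)² + (-1.001·93.46)²) = √(4299.09443 + 8752.24988) = 114.242 km
  R2: √((0.094·111.32)² + (-0.166·93.46)²) = √(109.49697 + 240.69537) = 18.713 km
  R3: √((-1.294·111.32)² + (-0.566·93.46)²) = √(20749.84935 + 2798.23649) = 153.454 km
  → nearest: R2 (18.713 km)
Q3 at 33.875°S, 151.211°E:
  R1: √((0.991·111.32)² + (-1.550·93.46)²) = √(12170.08760 + 20985.28877) = 182.086 km
  R2: √((1.674·111.32)² + (-0.715·93.46)²) = √(34726.20324 + 4465.43361) = 197.969 km
  R3: √((0.286·111.32)² + (-1.115·93.46)²) = √(1013.62768 + 10859.28642) = 108.963 km
  → nearest: R3 (108.963 km)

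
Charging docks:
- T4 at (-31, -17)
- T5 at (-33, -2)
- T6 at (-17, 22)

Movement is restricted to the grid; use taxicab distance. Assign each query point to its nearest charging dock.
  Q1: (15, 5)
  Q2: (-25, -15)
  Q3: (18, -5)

Q1→T6; Q2→T4; Q3→T5

Q1 at (15, 5):
  T4: |-46| + |-22| = 46 + 22 = 68
  T5: |-48| + |-7| = 48 + 7 = 55
  T6: |-32| + |17| = 32 + 17 = 49
  → nearest: T6 (49)
Q2 at (-25, -15):
  T4: |-6| + |-2| = 6 + 2 = 8
  T5: |-8| + |13| = 8 + 13 = 21
  T6: |8| + |37| = 8 + 37 = 45
  → nearest: T4 (8)
Q3 at (18, -5):
  T4: |-49| + |-12| = 49 + 12 = 61
  T5: |-51| + |3| = 51 + 3 = 54
  T6: |-35| + |27| = 35 + 27 = 62
  → nearest: T5 (54)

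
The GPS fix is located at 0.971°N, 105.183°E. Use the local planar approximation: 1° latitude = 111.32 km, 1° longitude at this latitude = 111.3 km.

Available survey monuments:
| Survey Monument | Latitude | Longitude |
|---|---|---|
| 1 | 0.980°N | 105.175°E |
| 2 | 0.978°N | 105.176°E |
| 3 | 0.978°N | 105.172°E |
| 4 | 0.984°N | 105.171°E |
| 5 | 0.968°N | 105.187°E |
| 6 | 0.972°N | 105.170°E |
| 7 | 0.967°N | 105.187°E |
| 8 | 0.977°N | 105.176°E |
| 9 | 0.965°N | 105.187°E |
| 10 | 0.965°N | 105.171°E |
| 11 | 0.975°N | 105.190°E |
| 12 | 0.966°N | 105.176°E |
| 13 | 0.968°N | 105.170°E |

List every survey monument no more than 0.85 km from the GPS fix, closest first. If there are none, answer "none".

Distances from 0.971°N, 105.183°E:
1: √((0.009·111.32)² + (-0.008·111.3)²) = √(1.0037635 + 0.7928122) = 1.34036 km
2: √((0.007·111.32)² + (-0.007·111.3)²) = √(0.6072150 + 0.6069968) = 1.10191 km
3: √((0.007·111.32)² + (-0.011·111.3)²) = √(0.6072150 + 1.4989105) = 1.45125 km
4: √((0.013·111.32)² + (-0.012·111.3)²) = √(2.0942721 + 1.7838274) = 1.96929 km
5: √((-0.003·111.32)² + (0.004·111.3)²) = √(0.1115293 + 0.1982030) = 0.55654 km
6: √((0.001·111.32)² + (-0.013·111.3)²) = √(0.0123921 + 2.0935196) = 1.45118 km
7: √((-0.004·111.32)² + (0.004·111.3)²) = √(0.1982743 + 0.1982030) = 0.62966 km
8: √((0.006·111.32)² + (-0.007·111.3)²) = √(0.4461171 + 0.6069968) = 1.02621 km
9: √((-0.006·111.32)² + (0.004·111.3)²) = √(0.4461171 + 0.1982030) = 0.80270 km
10: √((-0.006·111.32)² + (-0.012·111.3)²) = √(0.4461171 + 1.7838274) = 1.49330 km
11: √((0.004·111.32)² + (0.007·111.3)²) = √(0.1982743 + 0.6069968) = 0.89737 km
12: √((-0.005·111.32)² + (-0.007·111.3)²) = √(0.3098036 + 0.6069968) = 0.95750 km
13: √((-0.003·111.32)² + (-0.013·111.3)²) = √(0.1115293 + 2.0935196) = 1.48494 km
Threshold 0.85 km: 5 (0.55654 km), 7 (0.62966 km), 9 (0.80270 km) are within range.

5, 7, 9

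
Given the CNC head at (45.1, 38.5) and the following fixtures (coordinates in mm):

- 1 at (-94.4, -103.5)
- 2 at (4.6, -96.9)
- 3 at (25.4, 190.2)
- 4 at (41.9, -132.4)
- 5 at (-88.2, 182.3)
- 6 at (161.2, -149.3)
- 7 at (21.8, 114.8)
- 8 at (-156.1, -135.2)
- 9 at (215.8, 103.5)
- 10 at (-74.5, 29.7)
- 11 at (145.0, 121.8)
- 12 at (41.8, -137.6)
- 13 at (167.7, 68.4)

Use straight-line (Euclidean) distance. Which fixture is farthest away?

Distances from (45.1, 38.5):
1: √((-139.5)² + (-142.0)²) = √(19460.250 + 20164.000) = 199.1 mm
2: √((-40.5)² + (-135.4)²) = √(1640.250 + 18333.160) = 141.3 mm
3: √((-19.7)² + (151.7)²) = √(388.090 + 23012.890) = 153.0 mm
4: √((-3.2)² + (-170.9)²) = √(10.240 + 29206.810) = 170.9 mm
5: √((-133.3)² + (143.8)²) = √(17768.890 + 20678.440) = 196.1 mm
6: √((116.1)² + (-187.8)²) = √(13479.210 + 35268.840) = 220.8 mm
7: √((-23.3)² + (76.3)²) = √(542.890 + 5821.690) = 79.8 mm
8: √((-201.2)² + (-173.7)²) = √(40481.440 + 30171.690) = 265.8 mm
9: √((170.7)² + (65.0)²) = √(29138.490 + 4225.000) = 182.7 mm
10: √((-119.6)² + (-8.8)²) = √(14304.160 + 77.440) = 119.9 mm
11: √((99.9)² + (83.3)²) = √(9980.010 + 6938.890) = 130.1 mm
12: √((-3.3)² + (-176.1)²) = √(10.890 + 31011.210) = 176.1 mm
13: √((122.6)² + (29.9)²) = √(15030.760 + 894.010) = 126.2 mm
Maximum: 8 at 265.8 mm.

8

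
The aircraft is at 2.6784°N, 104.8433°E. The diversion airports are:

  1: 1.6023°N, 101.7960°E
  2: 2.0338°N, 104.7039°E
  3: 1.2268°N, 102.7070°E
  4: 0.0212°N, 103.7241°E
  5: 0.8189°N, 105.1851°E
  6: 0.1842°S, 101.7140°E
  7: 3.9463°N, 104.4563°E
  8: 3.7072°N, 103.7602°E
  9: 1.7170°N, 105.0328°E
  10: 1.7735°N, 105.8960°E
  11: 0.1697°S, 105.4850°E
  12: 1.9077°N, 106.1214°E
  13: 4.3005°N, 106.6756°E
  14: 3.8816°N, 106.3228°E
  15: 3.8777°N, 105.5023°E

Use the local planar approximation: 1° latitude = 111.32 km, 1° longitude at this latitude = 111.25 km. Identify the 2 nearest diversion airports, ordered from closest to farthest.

2, 9

Distances from 2.6784°N, 104.8433°E:
1: 359.5542 km
2: 73.4136 km
3: 287.3950 km
4: 320.9367 km
5: 210.4631 km
6: 471.9585 km
7: 147.5631 km
8: 166.2385 km
9: 109.0797 km
10: 154.4754 km
11: 324.9883 km
12: 166.0671 km
13: 272.3205 km
14: 212.2058 km
15: 152.3115 km
Sorted: 2 (73.4136 km) < 9 (109.0797 km) < 7 (147.5631 km) < 15 (152.3115 km) < …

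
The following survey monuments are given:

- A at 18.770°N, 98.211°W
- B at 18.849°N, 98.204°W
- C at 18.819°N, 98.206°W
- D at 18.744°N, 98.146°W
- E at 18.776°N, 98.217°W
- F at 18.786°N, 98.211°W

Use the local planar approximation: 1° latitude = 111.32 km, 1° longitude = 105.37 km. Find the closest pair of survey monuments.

Pairwise distances:
A–E: √((0.006·111.32)² + (-0.006·105.37)²) = √(0.44612 + 0.39970) = 0.920 km
E–F: √((0.010·111.32)² + (0.006·105.37)²) = √(1.23921 + 0.39970) = 1.280 km
A–F: √((0.016·111.32)² + (0.000·105.37)²) = √(3.17239 + 0.00000) = 1.781 km
B–C: √((-0.030·111.32)² + (-0.002·105.37)²) = √(11.15293 + 0.04441) = 3.346 km
C–F: √((-0.033·111.32)² + (-0.005·105.37)²) = √(13.49504 + 0.27757) = 3.711 km
C–E: √((-0.043·111.32)² + (-0.011·105.37)²) = √(22.91307 + 1.34344) = 4.925 km
A–C: √((0.049·111.32)² + (0.005·105.37)²) = √(29.75353 + 0.27757) = 5.480 km
B–F: √((-0.063·111.32)² + (-0.007·105.37)²) = √(49.18441 + 0.54404) = 7.052 km
A–D: √((-0.026·111.32)² + (0.065·105.37)²) = √(8.37709 + 46.90949) = 7.435 km
B–E: √((-0.073·111.32)² + (-0.013·105.37)²) = √(66.03773 + 1.87638) = 8.241 km
D–E: √((0.032·111.32)² + (-0.071·105.37)²) = √(12.68955 + 55.96940) = 8.286 km
D–F: √((0.042·111.32)² + (-0.065·105.37)²) = √(21.85974 + 46.90949) = 8.293 km
A–B: √((0.079·111.32)² + (0.007·105.37)²) = √(77.33936 + 0.54404) = 8.825 km
C–D: √((-0.075·111.32)² + (0.060·105.37)²) = √(69.70580 + 39.97021) = 10.473 km
B–D: √((-0.105·111.32)² + (0.058·105.37)²) = √(136.62337 + 37.34994) = 13.190 km
Closest pair: A–E at 0.920 km.

A and E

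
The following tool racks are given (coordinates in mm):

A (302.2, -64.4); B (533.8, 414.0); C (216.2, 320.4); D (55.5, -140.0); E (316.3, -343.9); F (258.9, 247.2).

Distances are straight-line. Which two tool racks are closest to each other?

C and F

Pairwise distances:
A–B: √((231.6)² + (478.4)²) = √(53638.560 + 228866.560) = 531.5 mm
A–C: √((-86.0)² + (384.8)²) = √(7396.000 + 148071.040) = 394.3 mm
A–D: √((-246.7)² + (-75.6)²) = √(60860.890 + 5715.360) = 258.0 mm
A–E: √((14.1)² + (-279.5)²) = √(198.810 + 78120.250) = 279.9 mm
A–F: √((-43.3)² + (311.6)²) = √(1874.890 + 97094.560) = 314.6 mm
B–C: √((-317.6)² + (-93.6)²) = √(100869.760 + 8760.960) = 331.1 mm
B–D: √((-478.3)² + (-554.0)²) = √(228770.890 + 306916.000) = 731.9 mm
B–E: √((-217.5)² + (-757.9)²) = √(47306.250 + 574412.410) = 788.5 mm
B–F: √((-274.9)² + (-166.8)²) = √(75570.010 + 27822.240) = 321.5 mm
C–D: √((-160.7)² + (-460.4)²) = √(25824.490 + 211968.160) = 487.6 mm
C–E: √((100.1)² + (-664.3)²) = √(10020.010 + 441294.490) = 671.8 mm
C–F: √((42.7)² + (-73.2)²) = √(1823.290 + 5358.240) = 84.7 mm
D–E: √((260.8)² + (-203.9)²) = √(68016.640 + 41575.210) = 331.0 mm
D–F: √((203.4)² + (387.2)²) = √(41371.560 + 149923.840) = 437.4 mm
E–F: √((-57.4)² + (591.1)²) = √(3294.760 + 349399.210) = 593.9 mm
Closest pair: C–F at 84.7 mm.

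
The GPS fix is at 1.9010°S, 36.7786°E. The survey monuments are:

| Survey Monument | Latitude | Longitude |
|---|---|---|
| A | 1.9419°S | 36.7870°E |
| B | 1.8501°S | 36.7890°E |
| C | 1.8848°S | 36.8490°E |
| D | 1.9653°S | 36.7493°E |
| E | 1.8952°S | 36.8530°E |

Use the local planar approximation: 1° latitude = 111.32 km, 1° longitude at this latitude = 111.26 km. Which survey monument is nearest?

A

Distances from 1.9010°S, 36.7786°E:
A: 4.6479 km
B: 5.7831 km
C: 8.0376 km
D: 7.8653 km
E: 8.3029 km
Minimum: A at 4.6479 km.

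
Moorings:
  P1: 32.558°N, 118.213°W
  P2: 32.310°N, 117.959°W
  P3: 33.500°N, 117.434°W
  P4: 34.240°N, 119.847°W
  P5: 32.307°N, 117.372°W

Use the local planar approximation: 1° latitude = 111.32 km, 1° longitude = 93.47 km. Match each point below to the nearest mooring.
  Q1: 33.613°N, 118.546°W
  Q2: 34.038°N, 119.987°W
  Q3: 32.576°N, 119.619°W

Q1 at 33.613°N, 118.546°W:
  P1: √((-1.055·111.32)² + (0.333·93.47)²) = √(13792.76429 + 968.79737) = 121.497 km
  P2: √((-1.303·111.32)² + (0.587·93.47)²) = √(21039.49090 + 3010.37562) = 155.080 km
  P3: √((-0.113·111.32)² + (1.112·93.47)²) = √(158.23527 + 10803.24089) = 104.697 km
  P4: √((0.627·111.32)² + (-1.301·93.47)²) = √(4871.71055 + 14787.64712) = 140.212 km
  P5: √((-1.306·111.32)² + (1.174·93.47)²) = √(21136.48419 + 12041.50247) = 182.148 km
  → nearest: P3 (104.697 km)
Q2 at 34.038°N, 119.987°W:
  P1: √((-1.480·111.32)² + (1.774·93.47)²) = √(27143.74871 + 27494.87290) = 233.749 km
  P2: √((-1.728·111.32)² + (2.028·93.47)²) = √(37002.73893 + 35931.91691) = 270.064 km
  P3: √((-0.538·111.32)² + (2.553·93.47)²) = √(3586.83126 + 56943.75669) = 246.030 km
  P4: √((0.202·111.32)² + (0.140·93.47)²) = √(505.64898 + 171.23816) = 26.017 km
  P5: √((-1.731·111.32)² + (2.615·93.47)²) = √(37131.33219 + 59743.11622) = 311.247 km
  → nearest: P4 (26.017 km)
Q3 at 32.576°N, 119.619°W:
  P1: √((-0.018·111.32)² + (1.406·93.47)²) = √(4.01505 + 17270.90625) = 131.434 km
  P2: √((-0.266·111.32)² + (1.660·93.47)²) = √(876.81843 + 24074.68766) = 157.960 km
  P3: √((0.924·111.32)² + (2.185·93.47)²) = √(10580.11377 + 41710.68940) = 228.672 km
  P4: √((1.664·111.32)² + (-0.228·93.47)²) = √(34312.55352 + 454.16554) = 186.458 km
  P5: √((-0.269·111.32)² + (2.247·93.47)²) = √(896.70782 + 44111.37853) = 212.151 km
  → nearest: P1 (131.434 km)

Q1→P3; Q2→P4; Q3→P1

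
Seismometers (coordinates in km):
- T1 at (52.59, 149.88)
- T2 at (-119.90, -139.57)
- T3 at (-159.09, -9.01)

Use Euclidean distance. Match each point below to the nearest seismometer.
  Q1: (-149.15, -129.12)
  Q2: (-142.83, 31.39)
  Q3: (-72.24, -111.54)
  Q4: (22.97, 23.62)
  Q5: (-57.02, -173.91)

Q1→T2; Q2→T3; Q3→T2; Q4→T1; Q5→T2

Q1 at (-149.15, -129.12):
  T1: √((201.74)² + (279.00)²) = √(40699.0276 + 77841.0000) = 344.30 km
  T2: √((29.25)² + (-10.45)²) = √(855.5625 + 109.2025) = 31.06 km
  T3: √((-9.94)² + (120.11)²) = √(98.8036 + 14426.4121) = 120.52 km
  → nearest: T2 (31.06 km)
Q2 at (-142.83, 31.39):
  T1: √((195.42)² + (118.49)²) = √(38188.9764 + 14039.8801) = 228.54 km
  T2: √((22.93)² + (-170.96)²) = √(525.7849 + 29227.3216) = 172.49 km
  T3: √((-16.26)² + (-40.40)²) = √(264.3876 + 1632.1600) = 43.55 km
  → nearest: T3 (43.55 km)
Q3 at (-72.24, -111.54):
  T1: √((124.83)² + (261.42)²) = √(15582.5289 + 68340.4164) = 289.69 km
  T2: √((-47.66)² + (-28.03)²) = √(2271.4756 + 785.6809) = 55.29 km
  T3: √((-86.85)² + (102.53)²) = √(7542.9225 + 10512.4009) = 134.37 km
  → nearest: T2 (55.29 km)
Q4 at (22.97, 23.62):
  T1: √((29.62)² + (126.26)²) = √(877.3444 + 15941.5876) = 129.69 km
  T2: √((-142.87)² + (-163.19)²) = √(20411.8369 + 26630.9761) = 216.89 km
  T3: √((-182.06)² + (-32.63)²) = √(33145.8436 + 1064.7169) = 184.96 km
  → nearest: T1 (129.69 km)
Q5 at (-57.02, -173.91):
  T1: √((109.61)² + (323.79)²) = √(12014.3521 + 104839.9641) = 341.84 km
  T2: √((-62.88)² + (34.34)²) = √(3953.8944 + 1179.2356) = 71.65 km
  T3: √((-102.07)² + (164.90)²) = √(10418.2849 + 27192.0100) = 193.93 km
  → nearest: T2 (71.65 km)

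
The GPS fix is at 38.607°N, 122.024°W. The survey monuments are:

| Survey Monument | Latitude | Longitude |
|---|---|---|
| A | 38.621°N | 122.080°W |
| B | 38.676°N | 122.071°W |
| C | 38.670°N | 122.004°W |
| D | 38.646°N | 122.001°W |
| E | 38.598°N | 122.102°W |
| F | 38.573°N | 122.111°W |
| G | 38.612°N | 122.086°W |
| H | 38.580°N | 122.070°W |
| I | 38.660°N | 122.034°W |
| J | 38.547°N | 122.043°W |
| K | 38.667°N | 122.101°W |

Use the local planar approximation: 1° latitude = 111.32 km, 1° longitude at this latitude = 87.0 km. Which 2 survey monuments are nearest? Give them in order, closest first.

Distances from 38.607°N, 122.024°W:
A: √((0.014·111.32)² + (-0.056·87.0)²) = √(2.42886 + 23.73638) = 5.115 km
B: √((0.069·111.32)² + (-0.047·87.0)²) = √(58.99899 + 16.71992) = 8.702 km
C: √((0.063·111.32)² + (0.020·87.0)²) = √(49.18441 + 3.02760) = 7.226 km
D: √((0.039·111.32)² + (0.023·87.0)²) = √(18.84845 + 4.00400) = 4.780 km
E: √((-0.009·111.32)² + (-0.078·87.0)²) = √(1.00376 + 46.04980) = 6.860 km
F: √((-0.034·111.32)² + (-0.087·87.0)²) = √(14.32532 + 57.28976) = 8.463 km
G: √((0.005·111.32)² + (-0.062·87.0)²) = √(0.30980 + 29.09524) = 5.423 km
H: √((-0.027·111.32)² + (-0.046·87.0)²) = √(9.03387 + 16.01600) = 5.005 km
I: √((0.053·111.32)² + (-0.010·87.0)²) = √(34.80953 + 0.75690) = 5.964 km
J: √((-0.060·111.32)² + (-0.019·87.0)²) = √(44.61171 + 2.73241) = 6.881 km
K: √((0.060·111.32)² + (-0.077·87.0)²) = √(44.61171 + 44.87660) = 9.460 km
Sorted: D (4.780 km) < H (5.005 km) < A (5.115 km) < G (5.423 km) < …

D, H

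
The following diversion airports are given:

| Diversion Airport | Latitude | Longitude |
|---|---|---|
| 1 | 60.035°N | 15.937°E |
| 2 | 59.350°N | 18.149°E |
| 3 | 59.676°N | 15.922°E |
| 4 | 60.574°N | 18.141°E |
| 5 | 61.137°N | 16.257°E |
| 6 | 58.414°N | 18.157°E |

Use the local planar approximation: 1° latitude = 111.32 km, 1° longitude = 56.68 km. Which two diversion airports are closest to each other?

1 and 3

Pairwise distances:
1–2: 146.744 km
1–3: 39.973 km
1–4: 138.585 km
1–5: 124.008 km
1–6: 219.989 km
2–3: 131.340 km
2–4: 136.256 km
2–5: 225.993 km
2–6: 104.197 km
3–4: 160.661 km
3–5: 163.743 km
3–6: 189.167 km
4–5: 123.818 km
4–6: 240.453 km
5–6: 321.686 km
Closest pair: 1–3 at 39.973 km.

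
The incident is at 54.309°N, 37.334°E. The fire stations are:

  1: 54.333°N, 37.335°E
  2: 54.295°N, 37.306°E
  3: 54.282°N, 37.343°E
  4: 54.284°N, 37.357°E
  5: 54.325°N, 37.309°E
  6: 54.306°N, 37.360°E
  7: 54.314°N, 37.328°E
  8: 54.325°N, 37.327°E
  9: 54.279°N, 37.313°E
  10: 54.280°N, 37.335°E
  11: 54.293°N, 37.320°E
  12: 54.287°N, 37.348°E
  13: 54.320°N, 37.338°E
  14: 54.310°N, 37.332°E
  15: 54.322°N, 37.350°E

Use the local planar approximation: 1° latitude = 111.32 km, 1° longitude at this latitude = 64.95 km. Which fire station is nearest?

Distances from 54.309°N, 37.334°E:
1: 2.672 km
2: 2.395 km
3: 3.062 km
4: 3.159 km
5: 2.410 km
6: 1.721 km
7: 0.679 km
8: 1.838 km
9: 3.607 km
10: 3.229 km
11: 2.000 km
12: 2.612 km
13: 1.252 km
14: 0.171 km
15: 1.782 km
Minimum: 14 at 0.171 km.

14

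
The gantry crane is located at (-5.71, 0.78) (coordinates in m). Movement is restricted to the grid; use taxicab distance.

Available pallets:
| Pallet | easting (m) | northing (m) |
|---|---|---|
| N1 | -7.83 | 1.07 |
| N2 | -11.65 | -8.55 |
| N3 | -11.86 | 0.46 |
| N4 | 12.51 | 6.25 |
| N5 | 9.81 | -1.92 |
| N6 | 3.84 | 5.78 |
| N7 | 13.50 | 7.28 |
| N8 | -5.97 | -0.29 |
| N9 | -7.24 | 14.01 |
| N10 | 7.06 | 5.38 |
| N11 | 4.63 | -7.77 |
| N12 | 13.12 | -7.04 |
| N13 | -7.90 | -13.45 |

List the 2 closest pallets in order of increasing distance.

N8, N1

Distances from (-5.71, 0.78):
N1: 2.41 m
N2: 15.27 m
N3: 6.47 m
N4: 23.69 m
N5: 18.22 m
N6: 14.55 m
N7: 25.71 m
N8: 1.33 m
N9: 14.76 m
N10: 17.37 m
N11: 18.89 m
N12: 26.65 m
N13: 16.42 m
Sorted: N8 (1.33 m) < N1 (2.41 m) < N3 (6.47 m) < N6 (14.55 m) < …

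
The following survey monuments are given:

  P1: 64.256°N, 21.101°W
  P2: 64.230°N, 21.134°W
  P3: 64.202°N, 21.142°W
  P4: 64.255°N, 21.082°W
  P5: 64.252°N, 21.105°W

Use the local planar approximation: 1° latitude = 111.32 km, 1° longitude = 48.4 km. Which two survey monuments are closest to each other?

Pairwise distances:
P1–P5: √((-0.004·111.32)² + (-0.004·48.4)²) = √(0.19827 + 0.03748) = 0.486 km
P1–P4: √((-0.001·111.32)² + (0.019·48.4)²) = √(0.01239 + 0.84566) = 0.926 km
P4–P5: √((-0.003·111.32)² + (-0.023·48.4)²) = √(0.11153 + 1.23921) = 1.162 km
P2–P5: √((0.022·111.32)² + (0.029·48.4)²) = √(5.99780 + 1.97009) = 2.823 km
P2–P3: √((-0.028·111.32)² + (-0.008·48.4)²) = √(9.71544 + 0.14992) = 3.141 km
P1–P2: √((-0.026·111.32)² + (-0.033·48.4)²) = √(8.37709 + 2.55105) = 3.306 km
P2–P4: √((0.025·111.32)² + (0.052·48.4)²) = √(7.74509 + 6.33428) = 3.752 km
P3–P5: √((0.050·111.32)² + (0.037·48.4)²) = √(30.98036 + 3.20696) = 5.847 km
P1–P3: √((-0.054·111.32)² + (-0.041·48.4)²) = √(36.13549 + 3.93784) = 6.330 km
P3–P4: √((0.053·111.32)² + (0.060·48.4)²) = √(34.80953 + 8.43322) = 6.576 km
Closest pair: P1–P5 at 0.486 km.

P1 and P5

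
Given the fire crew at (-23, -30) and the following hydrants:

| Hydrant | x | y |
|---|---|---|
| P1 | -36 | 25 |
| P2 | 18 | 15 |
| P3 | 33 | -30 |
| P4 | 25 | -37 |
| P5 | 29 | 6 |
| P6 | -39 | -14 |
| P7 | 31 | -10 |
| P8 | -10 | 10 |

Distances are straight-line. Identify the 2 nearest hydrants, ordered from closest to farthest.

P6, P8

Distances from (-23, -30):
P1: √((-13)² + (55)²) = √(169.000 + 3025.000) = 56.5
P2: √((41)² + (45)²) = √(1681.000 + 2025.000) = 60.9
P3: √((56)² + (0)²) = √(3136.000 + 0.000) = 56.0
P4: √((48)² + (-7)²) = √(2304.000 + 49.000) = 48.5
P5: √((52)² + (36)²) = √(2704.000 + 1296.000) = 63.2
P6: √((-16)² + (16)²) = √(256.000 + 256.000) = 22.6
P7: √((54)² + (20)²) = √(2916.000 + 400.000) = 57.6
P8: √((13)² + (40)²) = √(169.000 + 1600.000) = 42.1
Sorted: P6 (22.6) < P8 (42.1) < P4 (48.5) < P3 (56.0) < …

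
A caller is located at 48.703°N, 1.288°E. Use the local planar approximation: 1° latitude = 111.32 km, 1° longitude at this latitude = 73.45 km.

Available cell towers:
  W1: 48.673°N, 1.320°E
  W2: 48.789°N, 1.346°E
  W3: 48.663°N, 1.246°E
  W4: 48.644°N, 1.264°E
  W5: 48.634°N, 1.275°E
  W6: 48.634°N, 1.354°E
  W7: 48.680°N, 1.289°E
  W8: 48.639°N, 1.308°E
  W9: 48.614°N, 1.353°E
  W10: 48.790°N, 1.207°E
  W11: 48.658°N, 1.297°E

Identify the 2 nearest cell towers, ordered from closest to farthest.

W7, W1

Distances from 48.703°N, 1.288°E:
W1: √((-0.030·111.32)² + (0.032·73.45)²) = √(11.15293 + 5.52438) = 4.084 km
W2: √((0.086·111.32)² + (0.058·73.45)²) = √(91.65229 + 18.14845) = 10.479 km
W3: √((-0.040·111.32)² + (-0.042·73.45)²) = √(19.82743 + 9.51661) = 5.417 km
W4: √((-0.059·111.32)² + (-0.024·73.45)²) = √(43.13705 + 3.10746) = 6.800 km
W5: √((-0.069·111.32)² + (-0.013·73.45)²) = √(58.99899 + 0.91174) = 7.740 km
W6: √((-0.069·111.32)² + (0.066·73.45)²) = √(58.99899 + 23.50020) = 9.083 km
W7: √((-0.023·111.32)² + (0.001·73.45)²) = √(6.55544 + 0.00539) = 2.561 km
W8: √((-0.064·111.32)² + (0.020·73.45)²) = √(50.75822 + 2.15796) = 7.274 km
W9: √((-0.089·111.32)² + (0.065·73.45)²) = √(98.15816 + 22.79346) = 10.998 km
W10: √((0.087·111.32)² + (-0.081·73.45)²) = √(93.79613 + 35.39596) = 11.366 km
W11: √((-0.045·111.32)² + (0.009·73.45)²) = √(25.09409 + 0.43699) = 5.053 km
Sorted: W7 (2.561 km) < W1 (4.084 km) < W11 (5.053 km) < W3 (5.417 km) < …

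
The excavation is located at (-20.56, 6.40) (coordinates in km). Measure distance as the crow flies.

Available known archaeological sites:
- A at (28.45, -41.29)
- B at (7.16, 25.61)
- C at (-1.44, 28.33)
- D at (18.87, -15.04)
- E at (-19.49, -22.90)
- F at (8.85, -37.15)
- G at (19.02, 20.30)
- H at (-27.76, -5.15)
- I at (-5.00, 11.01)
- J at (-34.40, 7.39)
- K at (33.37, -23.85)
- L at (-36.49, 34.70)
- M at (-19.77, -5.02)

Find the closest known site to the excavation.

Distances from (-20.56, 6.40):
A: √((49.01)² + (-47.69)²) = √(2401.9801 + 2274.3361) = 68.38 km
B: √((27.72)² + (19.21)²) = √(768.3984 + 369.0241) = 33.73 km
C: √((19.12)² + (21.93)²) = √(365.5744 + 480.9249) = 29.09 km
D: √((39.43)² + (-21.44)²) = √(1554.7249 + 459.6736) = 44.88 km
E: √((1.07)² + (-29.30)²) = √(1.1449 + 858.4900) = 29.32 km
F: √((29.41)² + (-43.55)²) = √(864.9481 + 1896.6025) = 52.55 km
G: √((39.58)² + (13.90)²) = √(1566.5764 + 193.2100) = 41.95 km
H: √((-7.20)² + (-11.55)²) = √(51.8400 + 133.4025) = 13.61 km
I: √((15.56)² + (4.61)²) = √(242.1136 + 21.2521) = 16.23 km
J: √((-13.84)² + (0.99)²) = √(191.5456 + 0.9801) = 13.88 km
K: √((53.93)² + (-30.25)²) = √(2908.4449 + 915.0625) = 61.83 km
L: √((-15.93)² + (28.30)²) = √(253.7649 + 800.8900) = 32.48 km
M: √((0.79)² + (-11.42)²) = √(0.6241 + 130.4164) = 11.45 km
Minimum: M at 11.45 km.

M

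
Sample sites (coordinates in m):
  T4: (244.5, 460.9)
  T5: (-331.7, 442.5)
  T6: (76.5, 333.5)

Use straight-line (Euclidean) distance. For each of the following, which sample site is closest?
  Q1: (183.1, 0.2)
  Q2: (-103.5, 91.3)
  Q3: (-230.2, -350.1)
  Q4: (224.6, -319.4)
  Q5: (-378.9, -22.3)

Q1 at (183.1, 0.2):
  T4: √((61.4)² + (460.7)²) = √(3769.960 + 212244.490) = 464.8 m
  T5: √((-514.8)² + (442.3)²) = √(265019.040 + 195629.290) = 678.7 m
  T6: √((-106.6)² + (333.3)²) = √(11363.560 + 111088.890) = 349.9 m
  → nearest: T6 (349.9 m)
Q2 at (-103.5, 91.3):
  T4: √((348.0)² + (369.6)²) = √(121104.000 + 136604.160) = 507.6 m
  T5: √((-228.2)² + (351.2)²) = √(52075.240 + 123341.440) = 418.8 m
  T6: √((180.0)² + (242.2)²) = √(32400.000 + 58660.840) = 301.8 m
  → nearest: T6 (301.8 m)
Q3 at (-230.2, -350.1):
  T4: √((474.7)² + (811.0)²) = √(225340.090 + 657721.000) = 939.7 m
  T5: √((-101.5)² + (792.6)²) = √(10302.250 + 628214.760) = 799.1 m
  T6: √((306.7)² + (683.6)²) = √(94064.890 + 467308.960) = 749.2 m
  → nearest: T6 (749.2 m)
Q4 at (224.6, -319.4):
  T4: √((19.9)² + (780.3)²) = √(396.010 + 608868.090) = 780.6 m
  T5: √((-556.3)² + (761.9)²) = √(309469.690 + 580491.610) = 943.4 m
  T6: √((-148.1)² + (652.9)²) = √(21933.610 + 426278.410) = 669.5 m
  → nearest: T6 (669.5 m)
Q5 at (-378.9, -22.3):
  T4: √((623.4)² + (483.2)²) = √(388627.560 + 233482.240) = 788.7 m
  T5: √((47.2)² + (464.8)²) = √(2227.840 + 216039.040) = 467.2 m
  T6: √((455.4)² + (355.8)²) = √(207389.160 + 126593.640) = 577.9 m
  → nearest: T5 (467.2 m)

Q1→T6; Q2→T6; Q3→T6; Q4→T6; Q5→T5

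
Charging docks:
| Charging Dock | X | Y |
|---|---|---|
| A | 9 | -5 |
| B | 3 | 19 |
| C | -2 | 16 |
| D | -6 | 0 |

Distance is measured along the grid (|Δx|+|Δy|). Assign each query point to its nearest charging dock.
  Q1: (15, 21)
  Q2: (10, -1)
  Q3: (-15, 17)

Q1→B; Q2→A; Q3→C

Q1 at (15, 21):
  A: |-6| + |-26| = 6 + 26 = 32
  B: |-12| + |-2| = 12 + 2 = 14
  C: |-17| + |-5| = 17 + 5 = 22
  D: |-21| + |-21| = 21 + 21 = 42
  → nearest: B (14)
Q2 at (10, -1):
  A: |-1| + |-4| = 1 + 4 = 5
  B: |-7| + |20| = 7 + 20 = 27
  C: |-12| + |17| = 12 + 17 = 29
  D: |-16| + |1| = 16 + 1 = 17
  → nearest: A (5)
Q3 at (-15, 17):
  A: |24| + |-22| = 24 + 22 = 46
  B: |18| + |2| = 18 + 2 = 20
  C: |13| + |-1| = 13 + 1 = 14
  D: |9| + |-17| = 9 + 17 = 26
  → nearest: C (14)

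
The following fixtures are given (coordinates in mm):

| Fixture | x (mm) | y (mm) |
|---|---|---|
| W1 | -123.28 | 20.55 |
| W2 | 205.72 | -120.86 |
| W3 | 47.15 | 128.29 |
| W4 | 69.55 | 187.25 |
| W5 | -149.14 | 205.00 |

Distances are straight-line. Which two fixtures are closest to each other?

W3 and W4

Pairwise distances:
W3–W4: 63.07 mm
W1–W5: 186.25 mm
W1–W3: 201.63 mm
W3–W5: 210.75 mm
W4–W5: 219.41 mm
W1–W4: 254.90 mm
W2–W3: 295.33 mm
W2–W4: 336.86 mm
W1–W2: 358.10 mm
W2–W5: 481.78 mm
Closest pair: W3–W4 at 63.07 mm.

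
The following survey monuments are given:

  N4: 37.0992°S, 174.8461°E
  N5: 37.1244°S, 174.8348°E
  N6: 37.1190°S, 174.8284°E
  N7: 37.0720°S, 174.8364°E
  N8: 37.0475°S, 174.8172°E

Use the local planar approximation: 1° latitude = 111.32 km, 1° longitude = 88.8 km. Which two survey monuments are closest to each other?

N5 and N6

Pairwise distances:
N5–N6: √((0.0054·111.32)² + (-0.0064·88.8)²) = √(0.361355 + 0.322988) = 0.8272 km
N4–N6: √((-0.0198·111.32)² + (-0.0177·88.8)²) = √(4.858216 + 2.470429) = 2.7071 km
N4–N5: √((-0.0252·111.32)² + (-0.0113·88.8)²) = √(7.869506 + 1.006892) = 2.9793 km
N4–N7: √((0.0272·111.32)² + (-0.0097·88.8)²) = √(9.168203 + 0.741941) = 3.1480 km
N7–N8: √((0.0245·111.32)² + (-0.0192·88.8)²) = √(7.438383 + 2.906889) = 3.2164 km
N6–N7: √((0.0470·111.32)² + (0.0080·88.8)²) = √(27.374243 + 0.504668) = 5.2800 km
N5–N7: √((0.0524·111.32)² + (0.0016·88.8)²) = √(34.025849 + 0.020187) = 5.8349 km
N4–N8: √((0.0517·111.32)² + (-0.0289·88.8)²) = √(33.122833 + 6.585998) = 6.3015 km
N6–N8: √((0.0715·111.32)² + (-0.0112·88.8)²) = √(63.351730 + 0.989150) = 8.0213 km
N5–N8: √((0.0769·111.32)² + (-0.0176·88.8)²) = √(73.282297 + 2.442594) = 8.7020 km
Closest pair: N5–N6 at 0.8272 km.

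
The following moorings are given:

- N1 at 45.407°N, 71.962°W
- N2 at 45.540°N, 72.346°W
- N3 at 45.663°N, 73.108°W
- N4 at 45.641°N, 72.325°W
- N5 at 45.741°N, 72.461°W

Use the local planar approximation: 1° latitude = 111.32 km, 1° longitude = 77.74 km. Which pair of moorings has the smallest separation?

Pairwise distances:
N1–N2: √((0.133·111.32)² + (-0.384·77.74)²) = √(219.20461 + 891.15146) = 33.322 km
N1–N3: √((0.256·111.32)² + (-1.146·77.74)²) = √(812.13144 + 7937.03523) = 93.537 km
N1–N4: √((0.234·111.32)² + (-0.363·77.74)²) = √(678.54415 + 796.34695) = 38.404 km
N1–N5: √((0.334·111.32)² + (-0.499·77.74)²) = √(1382.41784 + 1504.83944) = 53.733 km
N2–N3: √((0.123·111.32)² + (-0.762·77.74)²) = √(187.48072 + 3509.12643) = 60.800 km
N2–N4: √((0.101·111.32)² + (0.021·77.74)²) = √(126.41224 + 2.66519) = 11.361 km
N2–N5: √((0.201·111.32)² + (-0.115·77.74)²) = √(500.65495 + 79.92539) = 24.095 km
N3–N4: √((-0.022·111.32)² + (0.783·77.74)²) = √(5.99780 + 3705.20803) = 60.920 km
N3–N5: √((0.078·111.32)² + (0.647·77.74)²) = √(75.39379 + 2529.86667) = 51.042 km
N4–N5: √((0.100·111.32)² + (-0.136·77.74)²) = √(123.92142 + 111.78072) = 15.353 km
Closest pair: N2–N4 at 11.361 km.

N2 and N4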